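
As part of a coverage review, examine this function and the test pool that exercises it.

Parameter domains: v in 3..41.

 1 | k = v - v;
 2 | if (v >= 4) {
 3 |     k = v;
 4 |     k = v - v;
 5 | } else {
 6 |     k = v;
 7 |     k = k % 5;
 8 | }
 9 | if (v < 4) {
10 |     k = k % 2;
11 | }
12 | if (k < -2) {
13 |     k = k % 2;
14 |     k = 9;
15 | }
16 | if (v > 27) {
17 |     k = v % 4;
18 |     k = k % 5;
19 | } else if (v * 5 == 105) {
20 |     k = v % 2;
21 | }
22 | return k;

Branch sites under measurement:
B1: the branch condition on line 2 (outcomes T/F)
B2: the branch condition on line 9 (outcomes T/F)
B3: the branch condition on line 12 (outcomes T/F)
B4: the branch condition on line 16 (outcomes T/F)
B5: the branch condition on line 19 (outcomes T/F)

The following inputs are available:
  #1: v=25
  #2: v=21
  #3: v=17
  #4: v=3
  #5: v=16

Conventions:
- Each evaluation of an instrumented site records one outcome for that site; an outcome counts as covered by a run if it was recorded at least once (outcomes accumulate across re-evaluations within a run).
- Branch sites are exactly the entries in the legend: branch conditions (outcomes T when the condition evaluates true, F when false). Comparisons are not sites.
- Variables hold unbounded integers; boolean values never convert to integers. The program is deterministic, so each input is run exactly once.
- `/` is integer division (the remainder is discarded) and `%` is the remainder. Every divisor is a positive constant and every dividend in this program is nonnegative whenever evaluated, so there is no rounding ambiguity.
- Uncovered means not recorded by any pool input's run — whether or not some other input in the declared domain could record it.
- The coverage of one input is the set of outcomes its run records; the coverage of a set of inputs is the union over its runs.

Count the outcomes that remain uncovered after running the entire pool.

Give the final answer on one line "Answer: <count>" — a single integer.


#1 (v=25) -> B1->T, B2->F, B3->F, B4->F, B5->F; covered: B1=T, B2=F, B3=F, B4=F, B5=F
#2 (v=21) -> B1->T, B2->F, B3->F, B4->F, B5->T; covered: B1=T, B2=F, B3=F, B4=F, B5=T
#3 (v=17) -> B1->T, B2->F, B3->F, B4->F, B5->F; covered: B1=T, B2=F, B3=F, B4=F, B5=F
#4 (v=3) -> B1->F, B2->T, B3->F, B4->F, B5->F; covered: B1=F, B2=T, B3=F, B4=F, B5=F
#5 (v=16) -> B1->T, B2->F, B3->F, B4->F, B5->F; covered: B1=T, B2=F, B3=F, B4=F, B5=F
union over the pool: B1=T, B1=F, B2=T, B2=F, B3=F, B4=F, B5=T, B5=F
uncovered (2 of 10): B3=T, B4=T
Answer: 2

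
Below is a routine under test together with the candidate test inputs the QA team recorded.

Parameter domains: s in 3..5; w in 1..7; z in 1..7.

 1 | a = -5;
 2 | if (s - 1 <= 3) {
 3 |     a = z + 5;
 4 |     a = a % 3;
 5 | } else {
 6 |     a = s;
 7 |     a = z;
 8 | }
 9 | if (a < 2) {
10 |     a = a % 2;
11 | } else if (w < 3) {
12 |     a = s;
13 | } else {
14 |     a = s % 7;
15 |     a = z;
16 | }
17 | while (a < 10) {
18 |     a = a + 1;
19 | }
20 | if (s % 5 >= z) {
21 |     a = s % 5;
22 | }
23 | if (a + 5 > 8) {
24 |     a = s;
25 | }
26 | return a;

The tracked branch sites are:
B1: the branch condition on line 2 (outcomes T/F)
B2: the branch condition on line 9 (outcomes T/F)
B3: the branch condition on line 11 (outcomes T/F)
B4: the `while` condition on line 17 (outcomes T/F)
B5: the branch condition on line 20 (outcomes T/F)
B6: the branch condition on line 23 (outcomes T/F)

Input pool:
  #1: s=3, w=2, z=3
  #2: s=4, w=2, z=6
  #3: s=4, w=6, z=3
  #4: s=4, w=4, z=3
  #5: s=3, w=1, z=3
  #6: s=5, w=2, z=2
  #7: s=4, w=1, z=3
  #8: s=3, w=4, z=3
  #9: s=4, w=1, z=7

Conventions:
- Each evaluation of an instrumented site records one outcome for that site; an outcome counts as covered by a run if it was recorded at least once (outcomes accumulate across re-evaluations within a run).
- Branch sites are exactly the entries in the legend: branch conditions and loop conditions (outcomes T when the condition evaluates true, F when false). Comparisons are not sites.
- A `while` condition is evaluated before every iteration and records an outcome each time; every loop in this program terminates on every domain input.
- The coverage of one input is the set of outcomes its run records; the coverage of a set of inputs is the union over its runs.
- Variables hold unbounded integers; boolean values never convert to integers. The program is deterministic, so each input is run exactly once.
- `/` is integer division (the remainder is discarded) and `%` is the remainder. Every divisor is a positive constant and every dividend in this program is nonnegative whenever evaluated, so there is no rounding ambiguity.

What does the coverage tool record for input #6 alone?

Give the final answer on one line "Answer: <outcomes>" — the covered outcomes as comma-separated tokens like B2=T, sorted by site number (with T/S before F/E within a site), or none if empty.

Running input #6 (s=5, w=2, z=2), event by event:
  B1->F, B2->F, B3->T, B4->T, B4->T, B4->T, B4->T, B4->T, B4->F, B5->F
  B6->T
distinct outcomes covered: B1=F, B2=F, B3=T, B4=T, B4=F, B5=F, B6=T

Answer: B1=F, B2=F, B3=T, B4=T, B4=F, B5=F, B6=T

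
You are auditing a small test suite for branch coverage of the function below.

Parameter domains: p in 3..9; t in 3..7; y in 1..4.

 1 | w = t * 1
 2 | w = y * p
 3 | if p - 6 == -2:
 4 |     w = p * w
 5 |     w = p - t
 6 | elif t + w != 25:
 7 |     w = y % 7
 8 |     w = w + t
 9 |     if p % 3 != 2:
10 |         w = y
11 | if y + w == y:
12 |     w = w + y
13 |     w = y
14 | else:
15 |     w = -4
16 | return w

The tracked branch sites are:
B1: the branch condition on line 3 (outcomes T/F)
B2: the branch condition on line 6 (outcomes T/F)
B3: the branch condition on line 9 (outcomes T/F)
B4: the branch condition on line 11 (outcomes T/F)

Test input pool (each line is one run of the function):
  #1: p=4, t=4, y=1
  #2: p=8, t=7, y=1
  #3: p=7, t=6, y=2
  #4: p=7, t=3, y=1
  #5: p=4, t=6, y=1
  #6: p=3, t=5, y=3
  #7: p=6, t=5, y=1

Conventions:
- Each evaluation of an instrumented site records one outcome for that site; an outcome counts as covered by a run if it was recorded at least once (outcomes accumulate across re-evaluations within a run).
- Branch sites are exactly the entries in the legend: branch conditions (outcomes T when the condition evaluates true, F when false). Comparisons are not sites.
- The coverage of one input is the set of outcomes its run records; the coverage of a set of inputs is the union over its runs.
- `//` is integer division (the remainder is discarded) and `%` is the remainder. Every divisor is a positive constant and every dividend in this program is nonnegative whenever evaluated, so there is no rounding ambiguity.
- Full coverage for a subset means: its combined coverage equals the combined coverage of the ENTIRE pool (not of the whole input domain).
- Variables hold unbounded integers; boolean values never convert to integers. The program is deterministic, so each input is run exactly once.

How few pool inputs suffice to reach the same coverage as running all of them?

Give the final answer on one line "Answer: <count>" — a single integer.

input #1 (p=4, t=4, y=1): events B1->T, B4->T; covers B1=T, B4=T
input #2 (p=8, t=7, y=1): events B1->F, B2->T, B3->F, B4->F; covers B1=F, B2=T, B3=F, B4=F
input #3 (p=7, t=6, y=2): events B1->F, B2->T, B3->T, B4->F; covers B1=F, B2=T, B3=T, B4=F
input #4 (p=7, t=3, y=1): events B1->F, B2->T, B3->T, B4->F; covers B1=F, B2=T, B3=T, B4=F
input #5 (p=4, t=6, y=1): events B1->T, B4->F; covers B1=T, B4=F
input #6 (p=3, t=5, y=3): events B1->F, B2->T, B3->T, B4->F; covers B1=F, B2=T, B3=T, B4=F
input #7 (p=6, t=5, y=1): events B1->F, B2->T, B3->T, B4->F; covers B1=F, B2=T, B3=T, B4=F
the full pool covers 7 outcomes: B1=T, B1=F, B2=T, B3=T, B3=F, B4=T, B4=F
every size-1 subset falls short of the 7 outcomes (best: 4/7)
every size-2 subset falls short of the 7 outcomes (best: 6/7)
inputs {1, 2, 3} (size 3) cover everything; no size-3 subset with a lexicographically smaller index list covers all 7

Answer: 3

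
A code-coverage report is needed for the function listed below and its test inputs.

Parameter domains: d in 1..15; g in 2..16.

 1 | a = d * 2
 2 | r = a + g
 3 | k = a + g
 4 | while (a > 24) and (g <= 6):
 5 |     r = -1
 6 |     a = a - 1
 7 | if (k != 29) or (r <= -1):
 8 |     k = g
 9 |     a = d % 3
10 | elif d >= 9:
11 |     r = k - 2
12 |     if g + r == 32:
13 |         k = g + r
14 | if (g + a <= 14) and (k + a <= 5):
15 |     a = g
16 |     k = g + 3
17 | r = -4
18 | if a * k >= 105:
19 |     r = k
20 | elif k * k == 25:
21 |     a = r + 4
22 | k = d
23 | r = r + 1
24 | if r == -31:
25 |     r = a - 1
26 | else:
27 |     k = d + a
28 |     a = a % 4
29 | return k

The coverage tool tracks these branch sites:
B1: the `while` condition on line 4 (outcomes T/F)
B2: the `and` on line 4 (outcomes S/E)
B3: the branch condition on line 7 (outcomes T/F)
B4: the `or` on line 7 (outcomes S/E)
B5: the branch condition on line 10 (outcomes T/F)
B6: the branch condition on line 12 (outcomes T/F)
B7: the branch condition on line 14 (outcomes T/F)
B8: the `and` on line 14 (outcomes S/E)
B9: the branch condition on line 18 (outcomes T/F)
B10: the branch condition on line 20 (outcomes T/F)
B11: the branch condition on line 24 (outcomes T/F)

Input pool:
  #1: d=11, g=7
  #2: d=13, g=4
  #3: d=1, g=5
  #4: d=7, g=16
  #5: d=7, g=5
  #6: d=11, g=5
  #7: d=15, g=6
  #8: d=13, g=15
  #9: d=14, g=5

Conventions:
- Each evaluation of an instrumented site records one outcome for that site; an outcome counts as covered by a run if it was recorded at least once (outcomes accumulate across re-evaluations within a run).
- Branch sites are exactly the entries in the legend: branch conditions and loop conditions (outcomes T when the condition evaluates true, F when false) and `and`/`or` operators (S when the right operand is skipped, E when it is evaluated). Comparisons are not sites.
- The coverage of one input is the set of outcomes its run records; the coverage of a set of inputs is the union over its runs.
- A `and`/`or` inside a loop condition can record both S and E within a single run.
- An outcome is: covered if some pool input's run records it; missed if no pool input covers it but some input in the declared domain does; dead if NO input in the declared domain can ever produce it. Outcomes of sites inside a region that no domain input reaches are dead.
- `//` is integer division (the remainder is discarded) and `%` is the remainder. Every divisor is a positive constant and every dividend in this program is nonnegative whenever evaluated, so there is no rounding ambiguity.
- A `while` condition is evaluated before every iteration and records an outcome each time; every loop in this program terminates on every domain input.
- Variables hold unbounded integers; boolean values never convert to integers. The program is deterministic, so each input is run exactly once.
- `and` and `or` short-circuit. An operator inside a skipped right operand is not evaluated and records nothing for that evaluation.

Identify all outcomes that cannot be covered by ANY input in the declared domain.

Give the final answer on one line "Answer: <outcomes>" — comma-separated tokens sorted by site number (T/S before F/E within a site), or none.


running all 225 domain inputs and tallying outcomes:
  B11=T: zero occurrences over every domain input -> dead
  reachable outcomes have witnesses, e.g. B1=T (e.g. d=13, g=2), B1=F (e.g. d=1, g=2), B2=S (e.g. d=1, g=2), B2=E (e.g. d=13, g=2)
Answer: B11=T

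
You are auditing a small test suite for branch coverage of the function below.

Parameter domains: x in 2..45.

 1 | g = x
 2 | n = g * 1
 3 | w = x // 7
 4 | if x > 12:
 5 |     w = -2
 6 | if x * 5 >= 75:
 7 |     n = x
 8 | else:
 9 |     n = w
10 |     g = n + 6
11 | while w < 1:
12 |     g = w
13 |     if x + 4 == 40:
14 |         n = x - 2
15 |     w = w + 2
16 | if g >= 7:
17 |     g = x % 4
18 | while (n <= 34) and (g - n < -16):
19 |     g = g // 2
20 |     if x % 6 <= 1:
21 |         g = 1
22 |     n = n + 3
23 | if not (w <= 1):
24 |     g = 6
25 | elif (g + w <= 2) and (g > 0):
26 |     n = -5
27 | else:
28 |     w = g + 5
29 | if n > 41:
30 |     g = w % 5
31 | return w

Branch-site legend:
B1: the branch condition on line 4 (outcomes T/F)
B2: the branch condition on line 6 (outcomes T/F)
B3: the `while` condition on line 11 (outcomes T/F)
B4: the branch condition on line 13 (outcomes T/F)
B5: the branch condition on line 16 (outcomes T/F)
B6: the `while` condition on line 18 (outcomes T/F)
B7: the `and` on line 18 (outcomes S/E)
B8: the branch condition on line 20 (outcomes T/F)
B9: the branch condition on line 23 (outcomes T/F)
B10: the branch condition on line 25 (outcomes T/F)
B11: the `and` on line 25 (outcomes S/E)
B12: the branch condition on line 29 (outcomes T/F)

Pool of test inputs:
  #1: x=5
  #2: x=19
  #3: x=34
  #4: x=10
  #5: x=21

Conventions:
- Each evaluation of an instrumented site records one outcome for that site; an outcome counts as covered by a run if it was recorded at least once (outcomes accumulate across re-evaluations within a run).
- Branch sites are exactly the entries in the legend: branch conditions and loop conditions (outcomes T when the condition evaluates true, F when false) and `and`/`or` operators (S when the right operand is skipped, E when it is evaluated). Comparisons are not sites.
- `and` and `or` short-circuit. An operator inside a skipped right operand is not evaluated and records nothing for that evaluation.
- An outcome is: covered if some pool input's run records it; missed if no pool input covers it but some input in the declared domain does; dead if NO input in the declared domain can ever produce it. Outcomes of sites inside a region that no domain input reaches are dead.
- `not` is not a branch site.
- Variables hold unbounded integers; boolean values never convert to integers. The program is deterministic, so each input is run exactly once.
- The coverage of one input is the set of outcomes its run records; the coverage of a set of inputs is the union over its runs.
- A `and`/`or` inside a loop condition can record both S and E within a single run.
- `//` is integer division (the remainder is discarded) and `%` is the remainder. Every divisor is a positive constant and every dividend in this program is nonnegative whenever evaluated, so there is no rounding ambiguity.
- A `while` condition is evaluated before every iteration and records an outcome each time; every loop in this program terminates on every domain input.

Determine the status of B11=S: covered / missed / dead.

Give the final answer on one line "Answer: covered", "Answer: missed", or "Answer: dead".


B11=S is recorded by pool input(s) 4 -> covered
Answer: covered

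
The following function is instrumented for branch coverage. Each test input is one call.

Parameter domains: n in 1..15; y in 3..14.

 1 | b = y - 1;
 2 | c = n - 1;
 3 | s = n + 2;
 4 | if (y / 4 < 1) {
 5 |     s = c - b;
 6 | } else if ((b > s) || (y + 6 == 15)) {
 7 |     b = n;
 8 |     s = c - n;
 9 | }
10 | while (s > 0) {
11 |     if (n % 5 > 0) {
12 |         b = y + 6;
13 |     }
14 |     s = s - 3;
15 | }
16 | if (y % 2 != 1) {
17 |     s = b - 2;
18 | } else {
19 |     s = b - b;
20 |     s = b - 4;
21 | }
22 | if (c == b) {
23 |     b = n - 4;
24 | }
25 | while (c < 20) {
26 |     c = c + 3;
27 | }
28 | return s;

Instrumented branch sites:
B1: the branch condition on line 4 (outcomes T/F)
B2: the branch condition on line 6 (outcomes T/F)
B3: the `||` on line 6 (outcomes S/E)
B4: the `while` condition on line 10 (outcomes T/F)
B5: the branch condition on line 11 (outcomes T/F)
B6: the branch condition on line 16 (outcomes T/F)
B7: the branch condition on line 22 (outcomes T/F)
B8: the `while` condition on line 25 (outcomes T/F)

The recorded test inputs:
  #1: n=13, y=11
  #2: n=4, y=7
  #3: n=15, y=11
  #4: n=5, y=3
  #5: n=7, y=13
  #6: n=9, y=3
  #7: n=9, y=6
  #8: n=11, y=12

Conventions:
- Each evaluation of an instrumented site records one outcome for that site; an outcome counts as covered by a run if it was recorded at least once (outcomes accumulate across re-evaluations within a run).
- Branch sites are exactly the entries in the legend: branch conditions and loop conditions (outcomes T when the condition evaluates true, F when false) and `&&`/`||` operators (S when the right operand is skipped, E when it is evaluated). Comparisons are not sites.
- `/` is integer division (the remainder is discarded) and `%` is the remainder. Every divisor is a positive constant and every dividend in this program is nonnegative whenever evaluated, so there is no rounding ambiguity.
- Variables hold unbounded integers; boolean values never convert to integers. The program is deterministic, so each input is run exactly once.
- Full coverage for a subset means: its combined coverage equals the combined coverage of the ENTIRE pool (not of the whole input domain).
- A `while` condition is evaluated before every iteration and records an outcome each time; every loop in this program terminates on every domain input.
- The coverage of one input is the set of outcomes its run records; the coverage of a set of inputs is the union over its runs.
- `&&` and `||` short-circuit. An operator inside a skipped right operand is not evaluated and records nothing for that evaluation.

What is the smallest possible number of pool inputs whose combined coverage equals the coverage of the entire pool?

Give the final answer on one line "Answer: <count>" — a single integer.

input #1 (n=13, y=11): events B1->F, B3->E, B2->F, B4->T, B5->T, B4->T, B5->T, B4->T, B5->T, B4->T, B5->T, B4->T, B5->T, B4->F, ...; covers B1=F, B2=F, B3=E, B4=T, B4=F, B5=T, B6=F, B7=F, B8=T, B8=F
input #2 (n=4, y=7): events B1->F, B3->E, B2->F, B4->T, B5->T, B4->T, B5->T, B4->F, B6->F, B7->F, B8->T, B8->T, B8->T, B8->T, ...; covers B1=F, B2=F, B3=E, B4=T, B4=F, B5=T, B6=F, B7=F, B8=T, B8=F
input #3 (n=15, y=11): events B1->F, B3->E, B2->F, B4->T, B5->F, B4->T, B5->F, B4->T, B5->F, B4->T, B5->F, B4->T, B5->F, B4->T, ...; covers B1=F, B2=F, B3=E, B4=T, B4=F, B5=F, B6=F, B7=F, B8=T, B8=F
input #4 (n=5, y=3): events B1->T, B4->T, B5->F, B4->F, B6->F, B7->F, B8->T, B8->T, B8->T, B8->T, B8->T, B8->T, B8->F; covers B1=T, B4=T, B4=F, B5=F, B6=F, B7=F, B8=T, B8=F
input #5 (n=7, y=13): events B1->F, B3->S, B2->T, B4->F, B6->F, B7->F, B8->T, B8->T, B8->T, B8->T, B8->T, B8->F; covers B1=F, B2=T, B3=S, B4=F, B6=F, B7=F, B8=T, B8=F
input #6 (n=9, y=3): events B1->T, B4->T, B5->T, B4->T, B5->T, B4->F, B6->F, B7->F, B8->T, B8->T, B8->T, B8->T, B8->F; covers B1=T, B4=T, B4=F, B5=T, B6=F, B7=F, B8=T, B8=F
input #7 (n=9, y=6): events B1->F, B3->E, B2->F, B4->T, B5->T, B4->T, B5->T, B4->T, B5->T, B4->T, B5->T, B4->F, B6->T, B7->F, ...; covers B1=F, B2=F, B3=E, B4=T, B4=F, B5=T, B6=T, B7=F, B8=T, B8=F
input #8 (n=11, y=12): events B1->F, B3->E, B2->F, B4->T, B5->T, B4->T, B5->T, B4->T, B5->T, B4->T, B5->T, B4->T, B5->T, B4->F, ...; covers B1=F, B2=F, B3=E, B4=T, B4=F, B5=T, B6=T, B7=F, B8=T, B8=F
pool-wide coverage (15 outcomes): B1=T, B1=F, B2=T, B2=F, B3=S, B3=E, B4=T, B4=F, B5=T, B5=F, B6=T, B6=F, B7=F, B8=T, B8=F
size 1 is not enough: best union over all size-1 subsets is 10/15
size 2 is not enough: best union over all size-2 subsets is 13/15
the canonical winner is {4, 5, 7}: size 3, full 15-outcome coverage, earliest index list among size-3 covers

Answer: 3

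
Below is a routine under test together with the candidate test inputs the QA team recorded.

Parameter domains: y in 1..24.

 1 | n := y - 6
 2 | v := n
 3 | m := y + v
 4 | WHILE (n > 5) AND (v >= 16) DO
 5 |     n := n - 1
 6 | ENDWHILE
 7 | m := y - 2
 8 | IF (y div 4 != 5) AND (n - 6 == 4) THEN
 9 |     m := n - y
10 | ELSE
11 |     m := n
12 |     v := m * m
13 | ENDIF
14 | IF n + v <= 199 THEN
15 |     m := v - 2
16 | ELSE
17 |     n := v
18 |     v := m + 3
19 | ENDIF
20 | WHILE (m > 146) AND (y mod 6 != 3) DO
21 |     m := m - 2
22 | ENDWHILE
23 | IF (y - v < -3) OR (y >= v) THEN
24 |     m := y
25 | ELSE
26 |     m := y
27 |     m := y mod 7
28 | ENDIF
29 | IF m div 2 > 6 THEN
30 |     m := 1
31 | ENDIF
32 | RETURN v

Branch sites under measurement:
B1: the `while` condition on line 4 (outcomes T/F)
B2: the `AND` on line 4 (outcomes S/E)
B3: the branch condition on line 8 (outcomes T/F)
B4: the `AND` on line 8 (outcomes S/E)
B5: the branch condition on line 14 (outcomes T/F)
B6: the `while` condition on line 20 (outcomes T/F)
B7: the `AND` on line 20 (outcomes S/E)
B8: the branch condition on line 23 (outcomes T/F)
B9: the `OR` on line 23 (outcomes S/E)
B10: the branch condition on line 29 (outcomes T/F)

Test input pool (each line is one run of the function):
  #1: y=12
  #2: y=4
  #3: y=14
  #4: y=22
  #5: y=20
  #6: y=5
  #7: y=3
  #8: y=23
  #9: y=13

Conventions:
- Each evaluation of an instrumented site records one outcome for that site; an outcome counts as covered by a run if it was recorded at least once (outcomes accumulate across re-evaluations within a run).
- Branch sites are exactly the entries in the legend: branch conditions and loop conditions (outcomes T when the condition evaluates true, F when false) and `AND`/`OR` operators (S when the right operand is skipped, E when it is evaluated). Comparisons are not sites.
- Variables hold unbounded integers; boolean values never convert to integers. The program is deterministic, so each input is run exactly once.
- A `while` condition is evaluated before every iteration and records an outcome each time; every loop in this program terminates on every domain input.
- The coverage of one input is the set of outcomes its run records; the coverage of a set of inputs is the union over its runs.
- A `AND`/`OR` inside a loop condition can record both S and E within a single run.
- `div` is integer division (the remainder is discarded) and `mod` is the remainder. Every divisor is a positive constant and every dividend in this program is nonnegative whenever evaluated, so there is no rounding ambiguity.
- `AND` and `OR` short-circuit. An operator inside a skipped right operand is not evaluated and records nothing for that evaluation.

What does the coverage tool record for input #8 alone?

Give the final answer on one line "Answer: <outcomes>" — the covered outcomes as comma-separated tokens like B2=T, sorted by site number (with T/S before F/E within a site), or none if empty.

Running input #8 (y=23), event by event:
  B2->E, B1->T, B2->E, B1->T, B2->E, B1->T, B2->E, B1->T, B2->E, B1->T
  B2->E, B1->T, B2->E, B1->T, B2->E, B1->T, B2->E, B1->T, B2->E, B1->T
  B2->E, B1->T, B2->E, B1->T, B2->S, B1->F, B4->S, B3->F, B5->T, B7->S
  B6->F, B9->E, B8->F, B10->F
collecting distinct outcomes: B1=T, B1=F, B2=S, B2=E, B3=F, B4=S, B5=T, B6=F, B7=S, B8=F, B9=E, B10=F

Answer: B1=T, B1=F, B2=S, B2=E, B3=F, B4=S, B5=T, B6=F, B7=S, B8=F, B9=E, B10=F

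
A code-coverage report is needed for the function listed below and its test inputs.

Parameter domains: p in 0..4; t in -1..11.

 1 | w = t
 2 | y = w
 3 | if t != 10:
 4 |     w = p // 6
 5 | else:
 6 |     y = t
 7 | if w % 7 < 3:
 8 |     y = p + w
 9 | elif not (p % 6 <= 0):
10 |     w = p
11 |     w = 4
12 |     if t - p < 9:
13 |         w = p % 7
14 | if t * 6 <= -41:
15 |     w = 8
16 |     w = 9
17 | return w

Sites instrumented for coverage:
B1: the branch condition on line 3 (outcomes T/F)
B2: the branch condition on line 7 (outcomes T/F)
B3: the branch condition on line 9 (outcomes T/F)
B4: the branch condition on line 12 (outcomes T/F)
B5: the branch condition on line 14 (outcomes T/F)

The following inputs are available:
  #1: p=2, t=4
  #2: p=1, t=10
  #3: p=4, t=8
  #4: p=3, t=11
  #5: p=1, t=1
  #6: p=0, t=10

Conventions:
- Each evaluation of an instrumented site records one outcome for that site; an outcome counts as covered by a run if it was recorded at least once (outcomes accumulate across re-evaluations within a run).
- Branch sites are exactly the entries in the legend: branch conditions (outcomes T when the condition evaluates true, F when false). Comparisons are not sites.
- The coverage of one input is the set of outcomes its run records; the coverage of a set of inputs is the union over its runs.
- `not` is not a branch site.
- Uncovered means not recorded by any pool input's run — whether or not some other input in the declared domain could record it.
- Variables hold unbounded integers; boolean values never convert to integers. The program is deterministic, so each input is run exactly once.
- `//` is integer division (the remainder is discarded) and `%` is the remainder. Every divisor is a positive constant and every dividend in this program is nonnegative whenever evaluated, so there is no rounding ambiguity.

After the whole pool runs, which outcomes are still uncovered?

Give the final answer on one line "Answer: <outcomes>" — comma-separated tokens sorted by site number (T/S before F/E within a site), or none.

input #1 (p=2, t=4): events B1->T, B2->T, B5->F; covers B1=T, B2=T, B5=F
input #2 (p=1, t=10): events B1->F, B2->F, B3->T, B4->F, B5->F; covers B1=F, B2=F, B3=T, B4=F, B5=F
input #3 (p=4, t=8): events B1->T, B2->T, B5->F; covers B1=T, B2=T, B5=F
input #4 (p=3, t=11): events B1->T, B2->T, B5->F; covers B1=T, B2=T, B5=F
input #5 (p=1, t=1): events B1->T, B2->T, B5->F; covers B1=T, B2=T, B5=F
input #6 (p=0, t=10): events B1->F, B2->F, B3->F, B5->F; covers B1=F, B2=F, B3=F, B5=F
union over the pool: B1=T, B1=F, B2=T, B2=F, B3=T, B3=F, B4=F, B5=F
uncovered (2 of 10): B4=T, B5=T

Answer: B4=T, B5=T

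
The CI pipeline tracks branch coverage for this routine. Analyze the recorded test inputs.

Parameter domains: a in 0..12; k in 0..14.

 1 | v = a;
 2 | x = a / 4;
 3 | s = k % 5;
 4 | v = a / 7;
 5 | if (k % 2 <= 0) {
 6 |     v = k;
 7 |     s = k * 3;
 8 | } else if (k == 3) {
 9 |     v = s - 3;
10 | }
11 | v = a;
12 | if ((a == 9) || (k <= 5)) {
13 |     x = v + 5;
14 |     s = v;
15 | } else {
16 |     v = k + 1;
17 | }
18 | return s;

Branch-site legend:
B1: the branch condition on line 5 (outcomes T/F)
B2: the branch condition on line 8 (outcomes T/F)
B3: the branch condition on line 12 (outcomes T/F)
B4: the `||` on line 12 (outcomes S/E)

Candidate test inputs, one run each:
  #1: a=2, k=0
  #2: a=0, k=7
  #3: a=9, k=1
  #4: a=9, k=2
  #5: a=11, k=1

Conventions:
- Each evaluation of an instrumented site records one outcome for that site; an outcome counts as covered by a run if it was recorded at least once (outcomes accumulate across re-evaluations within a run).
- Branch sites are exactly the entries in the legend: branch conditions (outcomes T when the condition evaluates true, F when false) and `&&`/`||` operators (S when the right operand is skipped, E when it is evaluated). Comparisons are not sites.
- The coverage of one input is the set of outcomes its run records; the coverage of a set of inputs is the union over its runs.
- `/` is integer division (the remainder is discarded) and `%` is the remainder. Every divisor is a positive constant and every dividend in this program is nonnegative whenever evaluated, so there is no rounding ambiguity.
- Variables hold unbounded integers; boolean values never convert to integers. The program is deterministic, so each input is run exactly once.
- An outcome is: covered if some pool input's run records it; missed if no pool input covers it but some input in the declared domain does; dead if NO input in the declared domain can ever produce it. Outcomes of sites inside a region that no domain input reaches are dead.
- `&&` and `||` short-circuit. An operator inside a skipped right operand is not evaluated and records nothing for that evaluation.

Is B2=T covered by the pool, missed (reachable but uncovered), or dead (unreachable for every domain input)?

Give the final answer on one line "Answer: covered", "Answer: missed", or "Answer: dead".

no pool input records B2=T
but domain input (a=0, k=3) does record it -> reachable, so missed

Answer: missed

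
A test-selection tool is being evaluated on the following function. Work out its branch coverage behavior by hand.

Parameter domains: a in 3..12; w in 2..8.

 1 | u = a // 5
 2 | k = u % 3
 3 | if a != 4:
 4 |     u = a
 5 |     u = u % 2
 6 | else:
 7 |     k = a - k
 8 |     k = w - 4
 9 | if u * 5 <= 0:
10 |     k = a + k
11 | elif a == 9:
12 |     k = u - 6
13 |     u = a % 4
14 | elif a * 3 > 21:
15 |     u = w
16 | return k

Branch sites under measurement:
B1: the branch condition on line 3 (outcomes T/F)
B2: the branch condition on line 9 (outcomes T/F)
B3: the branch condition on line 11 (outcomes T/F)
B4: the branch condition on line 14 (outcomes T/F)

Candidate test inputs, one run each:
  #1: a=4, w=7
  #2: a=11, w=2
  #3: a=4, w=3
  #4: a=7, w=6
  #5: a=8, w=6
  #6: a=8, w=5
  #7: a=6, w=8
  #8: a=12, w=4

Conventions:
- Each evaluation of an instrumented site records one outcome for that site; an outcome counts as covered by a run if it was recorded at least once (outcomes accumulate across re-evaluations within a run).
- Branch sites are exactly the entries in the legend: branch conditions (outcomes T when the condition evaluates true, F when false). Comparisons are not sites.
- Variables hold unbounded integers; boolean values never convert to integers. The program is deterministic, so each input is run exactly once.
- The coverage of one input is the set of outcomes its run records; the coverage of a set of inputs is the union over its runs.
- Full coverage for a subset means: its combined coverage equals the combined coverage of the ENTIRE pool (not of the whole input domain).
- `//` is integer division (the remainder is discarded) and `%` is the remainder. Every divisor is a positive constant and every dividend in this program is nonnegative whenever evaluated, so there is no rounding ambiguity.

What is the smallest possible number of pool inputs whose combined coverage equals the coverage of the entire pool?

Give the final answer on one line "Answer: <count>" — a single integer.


input #1 (a=4, w=7): events B1->F, B2->T; covers B1=F, B2=T
input #2 (a=11, w=2): events B1->T, B2->F, B3->F, B4->T; covers B1=T, B2=F, B3=F, B4=T
input #3 (a=4, w=3): events B1->F, B2->T; covers B1=F, B2=T
input #4 (a=7, w=6): events B1->T, B2->F, B3->F, B4->F; covers B1=T, B2=F, B3=F, B4=F
input #5 (a=8, w=6): events B1->T, B2->T; covers B1=T, B2=T
input #6 (a=8, w=5): events B1->T, B2->T; covers B1=T, B2=T
input #7 (a=6, w=8): events B1->T, B2->T; covers B1=T, B2=T
input #8 (a=12, w=4): events B1->T, B2->T; covers B1=T, B2=T
the full pool covers 7 outcomes: B1=T, B1=F, B2=T, B2=F, B3=F, B4=T, B4=F
checked all size-1 subsets: none covers 7 outcomes (max 4/7)
checked all size-2 subsets: none covers 7 outcomes (max 6/7)
at size 3, {1, 2, 4} reaches all 7 outcomes; every lexicographically earlier size-3 subset fails
Answer: 3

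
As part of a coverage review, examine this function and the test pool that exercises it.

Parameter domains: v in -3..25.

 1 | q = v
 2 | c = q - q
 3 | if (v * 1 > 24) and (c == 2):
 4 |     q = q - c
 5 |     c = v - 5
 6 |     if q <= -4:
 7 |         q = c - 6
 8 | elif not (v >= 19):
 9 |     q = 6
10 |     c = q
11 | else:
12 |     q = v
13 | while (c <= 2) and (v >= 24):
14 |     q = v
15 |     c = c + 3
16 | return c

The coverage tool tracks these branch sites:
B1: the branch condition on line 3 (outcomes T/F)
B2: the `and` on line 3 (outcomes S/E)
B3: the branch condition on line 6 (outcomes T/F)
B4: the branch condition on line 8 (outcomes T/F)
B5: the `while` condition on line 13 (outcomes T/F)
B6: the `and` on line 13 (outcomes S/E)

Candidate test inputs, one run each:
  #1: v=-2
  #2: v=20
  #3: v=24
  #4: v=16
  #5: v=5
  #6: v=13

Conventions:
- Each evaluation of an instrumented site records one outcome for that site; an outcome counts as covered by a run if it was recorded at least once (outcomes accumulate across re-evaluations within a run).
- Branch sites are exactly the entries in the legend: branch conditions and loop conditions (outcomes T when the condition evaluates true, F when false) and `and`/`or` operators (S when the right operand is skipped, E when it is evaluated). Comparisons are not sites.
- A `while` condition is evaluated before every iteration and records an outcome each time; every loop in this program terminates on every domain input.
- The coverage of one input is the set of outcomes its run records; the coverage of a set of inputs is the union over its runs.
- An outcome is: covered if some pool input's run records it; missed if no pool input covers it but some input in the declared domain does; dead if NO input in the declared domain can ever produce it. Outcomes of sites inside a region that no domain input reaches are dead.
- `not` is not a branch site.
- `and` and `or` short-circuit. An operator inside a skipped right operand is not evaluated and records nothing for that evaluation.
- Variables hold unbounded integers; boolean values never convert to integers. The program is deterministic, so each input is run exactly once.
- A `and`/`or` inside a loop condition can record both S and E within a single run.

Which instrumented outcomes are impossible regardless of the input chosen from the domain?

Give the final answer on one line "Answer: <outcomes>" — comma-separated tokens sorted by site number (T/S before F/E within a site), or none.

checking every outcome against all 29 domain inputs:
  B1=T: no domain input ever produces it -> dead
  B3=T: no domain input ever produces it -> dead
  B3=F: no domain input ever produces it -> dead
  reachable outcomes have witnesses, e.g. B1=F (e.g. v=-3), B2=S (e.g. v=-3), B2=E (e.g. v=25), B4=T (e.g. v=-3)

Answer: B1=T, B3=T, B3=F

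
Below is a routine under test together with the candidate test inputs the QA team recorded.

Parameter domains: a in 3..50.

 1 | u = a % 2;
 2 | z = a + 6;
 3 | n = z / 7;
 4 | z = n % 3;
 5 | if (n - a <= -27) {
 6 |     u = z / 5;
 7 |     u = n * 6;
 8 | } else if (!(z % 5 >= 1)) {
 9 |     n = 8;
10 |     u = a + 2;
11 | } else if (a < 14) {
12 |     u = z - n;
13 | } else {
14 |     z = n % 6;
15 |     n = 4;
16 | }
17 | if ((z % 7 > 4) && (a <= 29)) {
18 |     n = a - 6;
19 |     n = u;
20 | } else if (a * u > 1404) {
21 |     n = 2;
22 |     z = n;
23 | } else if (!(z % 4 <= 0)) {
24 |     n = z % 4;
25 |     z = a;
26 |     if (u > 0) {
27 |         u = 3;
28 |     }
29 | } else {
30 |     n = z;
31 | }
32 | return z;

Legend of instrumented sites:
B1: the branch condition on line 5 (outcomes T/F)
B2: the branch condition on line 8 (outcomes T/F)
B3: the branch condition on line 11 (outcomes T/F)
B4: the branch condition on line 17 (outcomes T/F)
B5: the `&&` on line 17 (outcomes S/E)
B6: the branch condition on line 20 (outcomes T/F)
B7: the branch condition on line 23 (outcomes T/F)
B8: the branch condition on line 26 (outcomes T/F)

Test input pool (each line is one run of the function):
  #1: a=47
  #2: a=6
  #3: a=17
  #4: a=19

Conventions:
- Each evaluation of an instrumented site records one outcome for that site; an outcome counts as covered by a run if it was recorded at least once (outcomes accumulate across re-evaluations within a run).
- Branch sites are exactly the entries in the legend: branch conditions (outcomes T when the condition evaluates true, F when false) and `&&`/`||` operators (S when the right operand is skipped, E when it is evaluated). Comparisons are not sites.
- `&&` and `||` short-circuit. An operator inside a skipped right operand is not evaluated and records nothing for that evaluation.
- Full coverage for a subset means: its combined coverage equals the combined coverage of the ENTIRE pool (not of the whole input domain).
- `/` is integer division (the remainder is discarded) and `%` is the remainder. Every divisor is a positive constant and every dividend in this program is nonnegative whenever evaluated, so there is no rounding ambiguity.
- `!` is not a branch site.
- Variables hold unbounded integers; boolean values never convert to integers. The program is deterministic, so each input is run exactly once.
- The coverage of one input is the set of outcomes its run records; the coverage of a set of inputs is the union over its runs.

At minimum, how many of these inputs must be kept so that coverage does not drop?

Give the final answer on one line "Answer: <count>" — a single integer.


#1 (a=47) -> B1->T, B5->S, B4->F, B6->T; covered: B1=T, B4=F, B5=S, B6=T
#2 (a=6) -> B1->F, B2->F, B3->T, B5->S, B4->F, B6->F, B7->T, B8->F; covered: B1=F, B2=F, B3=T, B4=F, B5=S, B6=F, B7=T, B8=F
#3 (a=17) -> B1->F, B2->T, B5->S, B4->F, B6->F, B7->F; covered: B1=F, B2=T, B4=F, B5=S, B6=F, B7=F
#4 (a=19) -> B1->F, B2->T, B5->S, B4->F, B6->F, B7->F; covered: B1=F, B2=T, B4=F, B5=S, B6=F, B7=F
the full pool covers 12 outcomes: B1=T, B1=F, B2=T, B2=F, B3=T, B4=F, B5=S, B6=T, B6=F, B7=T, B7=F, B8=F
size 1 is not enough: best union over all size-1 subsets is 8/12
size 2 is not enough: best union over all size-2 subsets is 10/12
at size 3, {1, 2, 3} reaches all 12 outcomes; every lexicographically earlier size-3 subset fails
Answer: 3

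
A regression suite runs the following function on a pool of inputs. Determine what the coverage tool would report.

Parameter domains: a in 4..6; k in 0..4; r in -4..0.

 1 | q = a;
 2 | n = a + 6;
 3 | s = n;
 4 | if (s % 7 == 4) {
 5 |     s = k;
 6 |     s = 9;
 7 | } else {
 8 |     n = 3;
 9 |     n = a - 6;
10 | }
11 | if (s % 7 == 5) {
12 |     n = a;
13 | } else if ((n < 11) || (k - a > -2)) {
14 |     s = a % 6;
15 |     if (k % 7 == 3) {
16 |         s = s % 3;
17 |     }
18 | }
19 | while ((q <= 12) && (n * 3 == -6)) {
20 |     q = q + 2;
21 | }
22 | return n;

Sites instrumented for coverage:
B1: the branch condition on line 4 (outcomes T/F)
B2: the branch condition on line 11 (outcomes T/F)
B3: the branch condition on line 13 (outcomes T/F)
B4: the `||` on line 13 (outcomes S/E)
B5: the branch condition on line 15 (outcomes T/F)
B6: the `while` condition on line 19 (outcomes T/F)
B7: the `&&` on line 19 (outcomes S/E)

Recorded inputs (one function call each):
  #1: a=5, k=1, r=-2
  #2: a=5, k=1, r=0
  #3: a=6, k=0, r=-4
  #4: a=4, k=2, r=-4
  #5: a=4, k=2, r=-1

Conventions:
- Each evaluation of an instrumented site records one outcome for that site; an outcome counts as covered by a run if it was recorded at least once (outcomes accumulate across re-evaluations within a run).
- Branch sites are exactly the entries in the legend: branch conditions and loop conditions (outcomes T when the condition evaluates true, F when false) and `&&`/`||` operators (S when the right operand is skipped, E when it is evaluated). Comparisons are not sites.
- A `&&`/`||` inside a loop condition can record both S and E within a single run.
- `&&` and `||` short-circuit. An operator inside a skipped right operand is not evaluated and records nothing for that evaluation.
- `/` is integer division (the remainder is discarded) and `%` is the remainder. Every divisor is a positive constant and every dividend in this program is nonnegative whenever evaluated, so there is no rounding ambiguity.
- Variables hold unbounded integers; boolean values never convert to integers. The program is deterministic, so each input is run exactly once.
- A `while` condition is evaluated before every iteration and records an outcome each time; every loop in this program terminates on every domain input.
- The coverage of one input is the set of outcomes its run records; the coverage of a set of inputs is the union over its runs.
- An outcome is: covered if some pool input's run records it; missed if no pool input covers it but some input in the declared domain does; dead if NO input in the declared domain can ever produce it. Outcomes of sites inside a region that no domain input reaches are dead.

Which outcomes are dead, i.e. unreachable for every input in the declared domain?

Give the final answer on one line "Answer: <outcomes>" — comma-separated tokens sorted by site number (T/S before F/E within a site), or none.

exhaustive pass over the 75-input domain:
  reachable outcomes have witnesses, e.g. B1=T (e.g. a=5, k=0, r=-4), B1=F (e.g. a=4, k=0, r=-4), B2=T (e.g. a=6, k=0, r=-4), B2=F (e.g. a=4, k=0, r=-4)

Answer: none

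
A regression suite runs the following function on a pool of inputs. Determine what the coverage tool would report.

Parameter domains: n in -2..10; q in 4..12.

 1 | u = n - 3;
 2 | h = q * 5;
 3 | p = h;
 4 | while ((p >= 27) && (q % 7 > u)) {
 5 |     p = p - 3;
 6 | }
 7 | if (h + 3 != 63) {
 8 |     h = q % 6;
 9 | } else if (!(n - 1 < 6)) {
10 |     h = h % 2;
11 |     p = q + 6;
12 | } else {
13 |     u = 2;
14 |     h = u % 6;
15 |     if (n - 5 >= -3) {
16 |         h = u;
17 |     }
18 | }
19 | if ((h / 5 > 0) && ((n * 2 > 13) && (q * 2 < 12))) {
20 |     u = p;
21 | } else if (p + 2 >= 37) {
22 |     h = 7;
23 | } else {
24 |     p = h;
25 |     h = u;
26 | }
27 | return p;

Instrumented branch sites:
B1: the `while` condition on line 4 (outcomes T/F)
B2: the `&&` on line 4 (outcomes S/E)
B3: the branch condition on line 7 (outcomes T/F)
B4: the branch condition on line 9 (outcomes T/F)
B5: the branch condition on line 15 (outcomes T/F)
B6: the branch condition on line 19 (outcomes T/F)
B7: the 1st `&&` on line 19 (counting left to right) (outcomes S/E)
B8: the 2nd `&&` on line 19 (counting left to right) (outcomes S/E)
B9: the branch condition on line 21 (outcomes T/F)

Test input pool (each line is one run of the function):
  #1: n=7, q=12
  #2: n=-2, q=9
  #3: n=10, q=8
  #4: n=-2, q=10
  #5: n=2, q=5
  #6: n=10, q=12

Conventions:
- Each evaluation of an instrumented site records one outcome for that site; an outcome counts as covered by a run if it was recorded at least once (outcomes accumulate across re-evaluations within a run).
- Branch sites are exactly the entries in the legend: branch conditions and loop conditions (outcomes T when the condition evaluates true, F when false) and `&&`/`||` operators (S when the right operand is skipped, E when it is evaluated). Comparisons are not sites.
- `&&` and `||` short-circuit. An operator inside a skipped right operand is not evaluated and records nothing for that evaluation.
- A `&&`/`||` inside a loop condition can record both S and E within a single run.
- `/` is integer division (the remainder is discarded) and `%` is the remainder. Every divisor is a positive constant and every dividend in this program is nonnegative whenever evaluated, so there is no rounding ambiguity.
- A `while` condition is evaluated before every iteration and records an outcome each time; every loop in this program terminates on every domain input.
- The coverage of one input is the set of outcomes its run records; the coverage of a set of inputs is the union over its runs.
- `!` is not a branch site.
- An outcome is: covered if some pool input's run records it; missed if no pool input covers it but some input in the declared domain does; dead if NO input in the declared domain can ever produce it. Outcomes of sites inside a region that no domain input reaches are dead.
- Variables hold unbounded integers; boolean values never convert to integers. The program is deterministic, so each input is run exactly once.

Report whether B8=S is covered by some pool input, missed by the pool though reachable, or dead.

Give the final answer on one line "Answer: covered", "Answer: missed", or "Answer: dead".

B8=S is recorded by pool input(s) 5 -> covered

Answer: covered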